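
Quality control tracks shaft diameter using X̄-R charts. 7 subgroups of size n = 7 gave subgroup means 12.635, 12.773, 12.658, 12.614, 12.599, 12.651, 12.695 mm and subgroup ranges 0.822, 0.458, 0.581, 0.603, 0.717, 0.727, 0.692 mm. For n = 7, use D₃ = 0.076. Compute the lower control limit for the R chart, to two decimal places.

0.05

R̄ = (0.822 + 0.458 + 0.581 + 0.603 + 0.717 + 0.727 + 0.692) / 7 = 4.6000 / 7 = 0.6571
LCL_R = D₃·R̄ = 0.076 × 0.6571 = 0.0499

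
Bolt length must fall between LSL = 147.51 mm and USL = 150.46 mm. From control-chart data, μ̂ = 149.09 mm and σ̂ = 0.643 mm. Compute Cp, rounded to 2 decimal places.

0.76

Cp = (USL − LSL) / (6σ̂) = (150.46 − 147.51) / (6 × 0.643) = 2.9500 / 3.8580 = 0.7646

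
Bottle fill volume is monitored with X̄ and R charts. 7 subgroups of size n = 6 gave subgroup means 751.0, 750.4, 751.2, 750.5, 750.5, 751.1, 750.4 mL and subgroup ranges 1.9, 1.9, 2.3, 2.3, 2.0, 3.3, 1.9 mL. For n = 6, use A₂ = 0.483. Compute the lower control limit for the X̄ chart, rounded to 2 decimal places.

X̄̄ = (751.0 + 750.4 + 751.2 + 750.5 + 750.5 + 751.1 + 750.4) / 7 = 5255.1000 / 7 = 750.7286
R̄ = (1.9 + 1.9 + 2.3 + 2.3 + 2.0 + 3.3 + 1.9) / 7 = 15.6000 / 7 = 2.2286
LCL = X̄̄ − A₂·R̄ = 750.7286 − 0.483 × 2.2286 = 749.6522

749.65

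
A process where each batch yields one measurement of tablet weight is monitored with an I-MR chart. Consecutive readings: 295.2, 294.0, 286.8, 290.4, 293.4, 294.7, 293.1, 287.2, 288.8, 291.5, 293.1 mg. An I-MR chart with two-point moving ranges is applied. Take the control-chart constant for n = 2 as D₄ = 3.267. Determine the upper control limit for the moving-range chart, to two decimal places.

9.70

Moving ranges: 1.2, 7.2, 3.6, 3.0, 1.3, 1.6, 5.9, 1.6, 2.7, 1.6; M̄R̄ = 29.7000 / 10 = 2.9700
UCL_MR = D₄·M̄R̄ = 3.267 × 2.9700 = 9.7030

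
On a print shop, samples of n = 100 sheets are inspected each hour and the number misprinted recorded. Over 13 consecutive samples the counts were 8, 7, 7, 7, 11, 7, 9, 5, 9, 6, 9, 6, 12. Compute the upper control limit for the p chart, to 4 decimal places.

0.1603

p̄ = Σdᵢ / (k·n) = 103 / (13 × 100) = 0.07923
UCL = p̄ + 3·√(p̄(1−p̄)/n) = 0.07923 + 3 × √(0.07923×0.92077/100) = 0.07923 + 3 × 0.02701 = 0.16026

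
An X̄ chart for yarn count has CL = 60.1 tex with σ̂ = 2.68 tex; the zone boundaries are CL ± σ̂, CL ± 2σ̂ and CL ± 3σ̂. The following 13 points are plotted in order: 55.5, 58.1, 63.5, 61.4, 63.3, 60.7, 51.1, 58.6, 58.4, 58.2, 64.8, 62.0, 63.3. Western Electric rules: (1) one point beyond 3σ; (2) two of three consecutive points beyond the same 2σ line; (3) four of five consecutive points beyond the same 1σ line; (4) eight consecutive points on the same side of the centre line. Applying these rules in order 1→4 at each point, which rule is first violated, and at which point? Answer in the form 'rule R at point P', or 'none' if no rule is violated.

rule 1 at point 7

Zone of each point (C = within 1σ̂, B = 1σ̂–2σ̂, A = 2σ̂–3σ̂, * = beyond 3σ̂; sign = side of CL): 1:-B, 2:-C, 3:+B, 4:+C, 5:+B, 6:+C, 7:-*, 8:-C, 9:-C, 10:-C, 11:+B, 12:+C, 13:+B
Rule 1 (one point beyond the 3σ limits) is satisfied at point 7.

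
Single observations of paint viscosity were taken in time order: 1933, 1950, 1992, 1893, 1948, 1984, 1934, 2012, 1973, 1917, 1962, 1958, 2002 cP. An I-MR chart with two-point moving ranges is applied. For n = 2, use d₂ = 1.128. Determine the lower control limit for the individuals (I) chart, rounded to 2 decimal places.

1833.09

X̄ = (1933 + 1950 + 1992 + 1893 + 1948 + 1984 + 1934 + 2012 + 1973 + 1917 + 1962 + 1958 + 2002) / 13 = 1958.3077
Moving ranges: 17, 42, 99, 55, 36, 50, 78, 39, 56, 45, 4, 44; M̄R̄ = 565.0000 / 12 = 47.0833
LCL = X̄ − 3·M̄R̄/d₂ = 1958.3077 − 3 × 47.0833 / 1.128 = 1833.0861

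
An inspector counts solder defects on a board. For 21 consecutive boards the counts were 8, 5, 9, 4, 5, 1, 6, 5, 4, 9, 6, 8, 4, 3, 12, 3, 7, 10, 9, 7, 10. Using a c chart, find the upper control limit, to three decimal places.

c̄ = (8 + 5 + 9 + 4 + 5 + 1 + 6 + 5 + 4 + 9 + 6 + 8 + 4 + 3 + 12 + 3 + 7 + 10 + 9 + 7 + 10) / 21 = 135 / 21 = 6.4286
UCL = c̄ + 3√c̄ = 6.4286 + 3 × √6.4286 = 6.4286 + 3 × 2.5355 = 14.0350

14.035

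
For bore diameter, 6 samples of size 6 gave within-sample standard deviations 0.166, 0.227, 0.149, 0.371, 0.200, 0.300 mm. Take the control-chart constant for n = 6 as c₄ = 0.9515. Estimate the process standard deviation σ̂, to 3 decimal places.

0.248

s̄ = (0.166 + 0.227 + 0.149 + 0.371 + 0.200 + 0.300) / 6 = 0.2355
σ̂ = s̄ / c₄ = 0.2355 / 0.9515 = 0.2475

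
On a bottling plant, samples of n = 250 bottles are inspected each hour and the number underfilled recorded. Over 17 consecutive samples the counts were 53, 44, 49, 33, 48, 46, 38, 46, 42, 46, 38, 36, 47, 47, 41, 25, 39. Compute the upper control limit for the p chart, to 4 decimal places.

0.2400

p̄ = Σdᵢ / (k·n) = 718 / (17 × 250) = 0.16894
UCL = p̄ + 3·√(p̄(1−p̄)/n) = 0.16894 + 3 × √(0.16894×0.83106/250) = 0.16894 + 3 × 0.02370 = 0.24004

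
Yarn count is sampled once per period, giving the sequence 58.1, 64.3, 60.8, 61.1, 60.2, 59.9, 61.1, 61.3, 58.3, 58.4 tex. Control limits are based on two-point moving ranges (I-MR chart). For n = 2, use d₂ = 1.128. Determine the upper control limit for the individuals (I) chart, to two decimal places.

X̄ = (58.1 + 64.3 + 60.8 + 61.1 + 60.2 + 59.9 + 61.1 + 61.3 + 58.3 + 58.4) / 10 = 60.3500
Moving ranges: 6.2, 3.5, 0.3, 0.9, 0.3, 1.2, 0.2, 3.0, 0.1; M̄R̄ = 15.7000 / 9 = 1.7444
UCL = X̄ + 3·M̄R̄/d₂ = 60.3500 + 3 × 1.7444 / 1.128 = 64.9895

64.99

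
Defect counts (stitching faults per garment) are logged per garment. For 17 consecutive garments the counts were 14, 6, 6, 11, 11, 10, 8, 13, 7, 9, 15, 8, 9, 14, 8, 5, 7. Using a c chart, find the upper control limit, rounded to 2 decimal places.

18.70

c̄ = (14 + 6 + 6 + 11 + 11 + 10 + 8 + 13 + 7 + 9 + 15 + 8 + 9 + 14 + 8 + 5 + 7) / 17 = 161 / 17 = 9.4706
UCL = c̄ + 3√c̄ = 9.4706 + 3 × √9.4706 = 9.4706 + 3 × 3.0774 = 18.7029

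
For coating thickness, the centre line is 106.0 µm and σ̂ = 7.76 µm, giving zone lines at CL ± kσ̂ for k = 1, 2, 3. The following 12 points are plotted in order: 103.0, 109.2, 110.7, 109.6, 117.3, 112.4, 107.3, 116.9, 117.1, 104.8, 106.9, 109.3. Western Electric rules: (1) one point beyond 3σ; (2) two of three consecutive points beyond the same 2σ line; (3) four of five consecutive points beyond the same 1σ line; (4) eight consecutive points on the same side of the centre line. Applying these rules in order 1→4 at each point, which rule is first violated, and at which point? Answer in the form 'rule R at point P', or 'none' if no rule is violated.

rule 4 at point 9

Zone of each point (C = within 1σ̂, B = 1σ̂–2σ̂, A = 2σ̂–3σ̂, * = beyond 3σ̂; sign = side of CL): 1:-C, 2:+C, 3:+C, 4:+C, 5:+B, 6:+C, 7:+C, 8:+B, 9:+B, 10:-C, 11:+C, 12:+C
Rule 4 (eight consecutive points on the same side of the centre line) is satisfied at point 9.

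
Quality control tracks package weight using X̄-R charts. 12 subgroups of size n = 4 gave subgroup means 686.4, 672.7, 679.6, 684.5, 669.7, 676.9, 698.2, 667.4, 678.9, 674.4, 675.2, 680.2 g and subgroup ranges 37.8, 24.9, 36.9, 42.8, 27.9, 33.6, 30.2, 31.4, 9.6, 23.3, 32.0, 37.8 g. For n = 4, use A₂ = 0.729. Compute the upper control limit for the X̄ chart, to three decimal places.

701.043

X̄̄ = (686.4 + 672.7 + 679.6 + 684.5 + 669.7 + 676.9 + 698.2 + 667.4 + 678.9 + 674.4 + 675.2 + 680.2) / 12 = 8144.1000 / 12 = 678.6750
R̄ = (37.8 + 24.9 + 36.9 + 42.8 + 27.9 + 33.6 + 30.2 + 31.4 + 9.6 + 23.3 + 32.0 + 37.8) / 12 = 368.2000 / 12 = 30.6833
UCL = X̄̄ + A₂·R̄ = 678.6750 + 0.729 × 30.6833 = 701.0432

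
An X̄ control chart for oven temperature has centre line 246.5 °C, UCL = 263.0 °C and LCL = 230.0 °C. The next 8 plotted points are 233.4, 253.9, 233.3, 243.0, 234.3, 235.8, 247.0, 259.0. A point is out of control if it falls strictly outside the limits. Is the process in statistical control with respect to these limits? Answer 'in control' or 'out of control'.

All 8 points lie within [230.0, 263.0].

in control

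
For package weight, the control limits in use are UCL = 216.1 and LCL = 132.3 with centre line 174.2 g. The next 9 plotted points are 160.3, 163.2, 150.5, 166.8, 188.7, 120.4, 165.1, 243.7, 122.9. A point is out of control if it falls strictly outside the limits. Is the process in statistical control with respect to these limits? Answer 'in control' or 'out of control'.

Compare each point to [132.3, 216.1]: sample 6 = 120.4 < LCL; sample 8 = 243.7 > UCL; sample 9 = 122.9 < LCL.

out of control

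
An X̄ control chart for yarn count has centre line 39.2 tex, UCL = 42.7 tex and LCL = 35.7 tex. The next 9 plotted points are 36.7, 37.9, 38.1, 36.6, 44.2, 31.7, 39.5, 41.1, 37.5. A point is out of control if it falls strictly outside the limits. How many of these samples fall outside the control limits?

Compare each point to [35.7, 42.7]: sample 5 = 44.2 > UCL; sample 6 = 31.7 < LCL.

2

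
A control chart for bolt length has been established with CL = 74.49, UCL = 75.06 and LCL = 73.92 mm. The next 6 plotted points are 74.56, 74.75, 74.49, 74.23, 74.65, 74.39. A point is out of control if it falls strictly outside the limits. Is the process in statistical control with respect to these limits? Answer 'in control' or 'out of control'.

All 6 points lie within [73.92, 75.06].

in control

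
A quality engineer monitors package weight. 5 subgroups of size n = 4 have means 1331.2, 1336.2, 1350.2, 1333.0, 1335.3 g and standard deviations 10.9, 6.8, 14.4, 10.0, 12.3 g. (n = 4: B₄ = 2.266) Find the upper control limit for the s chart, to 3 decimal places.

24.654

s̄ = (10.9 + 6.8 + 14.4 + 10.0 + 12.3) / 5 = 10.8800
UCL_s = B₄·s̄ = 2.266 × 10.8800 = 24.6541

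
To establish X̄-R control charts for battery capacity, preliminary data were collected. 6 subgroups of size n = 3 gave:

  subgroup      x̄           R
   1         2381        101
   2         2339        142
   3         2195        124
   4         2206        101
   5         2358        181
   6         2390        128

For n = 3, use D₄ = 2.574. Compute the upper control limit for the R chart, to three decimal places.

333.333

R̄ = (101 + 142 + 124 + 101 + 181 + 128) / 6 = 777.0000 / 6 = 129.5000
UCL_R = D₄·R̄ = 2.574 × 129.5000 = 333.3330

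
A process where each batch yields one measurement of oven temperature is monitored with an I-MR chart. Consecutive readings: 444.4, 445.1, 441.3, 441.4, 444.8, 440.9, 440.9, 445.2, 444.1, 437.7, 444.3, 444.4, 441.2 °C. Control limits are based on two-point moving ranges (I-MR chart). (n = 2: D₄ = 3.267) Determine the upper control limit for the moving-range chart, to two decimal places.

Moving ranges: 0.7, 3.8, 0.1, 3.4, 3.9, 0.0, 4.3, 1.1, 6.4, 6.6, 0.1, 3.2; M̄R̄ = 33.6000 / 12 = 2.8000
UCL_MR = D₄·M̄R̄ = 3.267 × 2.8000 = 9.1476

9.15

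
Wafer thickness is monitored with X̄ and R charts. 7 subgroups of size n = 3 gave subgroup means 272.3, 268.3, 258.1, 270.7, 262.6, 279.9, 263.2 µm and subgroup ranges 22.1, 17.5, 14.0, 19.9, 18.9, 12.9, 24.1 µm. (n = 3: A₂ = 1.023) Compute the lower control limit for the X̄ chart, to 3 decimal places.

248.961

X̄̄ = (272.3 + 268.3 + 258.1 + 270.7 + 262.6 + 279.9 + 263.2) / 7 = 1875.1000 / 7 = 267.8714
R̄ = (22.1 + 17.5 + 14.0 + 19.9 + 18.9 + 12.9 + 24.1) / 7 = 129.4000 / 7 = 18.4857
LCL = X̄̄ − A₂·R̄ = 267.8714 − 1.023 × 18.4857 = 248.9605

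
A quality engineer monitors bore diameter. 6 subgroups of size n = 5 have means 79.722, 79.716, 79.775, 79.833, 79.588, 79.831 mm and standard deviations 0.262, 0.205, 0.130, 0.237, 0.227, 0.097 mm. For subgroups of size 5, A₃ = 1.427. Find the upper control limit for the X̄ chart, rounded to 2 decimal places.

X̄̄ = (79.722 + 79.716 + 79.775 + 79.833 + 79.588 + 79.831) / 6 = 79.7442
s̄ = (0.262 + 0.205 + 0.130 + 0.237 + 0.227 + 0.097) / 6 = 0.1930
UCL = X̄̄ + A₃·s̄ = 79.7442 + 1.427 × 0.1930 = 80.0196

80.02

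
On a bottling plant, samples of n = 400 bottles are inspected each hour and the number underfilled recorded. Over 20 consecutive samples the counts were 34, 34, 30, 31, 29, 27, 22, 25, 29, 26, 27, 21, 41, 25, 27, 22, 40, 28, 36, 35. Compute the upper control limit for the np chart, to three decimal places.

p̄ = Σdᵢ / (k·n) = 589 / (20 × 400) = 0.07362
UCL = np̄ + 3·√(np̄(1−p̄)) = 29.4500 + 3 × √(29.4500×0.92637) = 29.4500 + 3 × 5.2232 = 45.1196

45.120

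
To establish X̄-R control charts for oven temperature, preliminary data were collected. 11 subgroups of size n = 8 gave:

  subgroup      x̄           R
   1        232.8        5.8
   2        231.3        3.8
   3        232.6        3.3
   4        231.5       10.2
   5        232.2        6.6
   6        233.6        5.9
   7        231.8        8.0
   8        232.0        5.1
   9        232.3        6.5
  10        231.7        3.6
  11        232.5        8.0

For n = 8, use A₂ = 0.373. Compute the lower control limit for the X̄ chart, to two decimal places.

229.94

X̄̄ = (232.8 + 231.3 + 232.6 + 231.5 + 232.2 + 233.6 + 231.8 + 232.0 + 232.3 + 231.7 + 232.5) / 11 = 2554.3000 / 11 = 232.2091
R̄ = (5.8 + 3.8 + 3.3 + 10.2 + 6.6 + 5.9 + 8.0 + 5.1 + 6.5 + 3.6 + 8.0) / 11 = 66.8000 / 11 = 6.0727
LCL = X̄̄ − A₂·R̄ = 232.2091 − 0.373 × 6.0727 = 229.9440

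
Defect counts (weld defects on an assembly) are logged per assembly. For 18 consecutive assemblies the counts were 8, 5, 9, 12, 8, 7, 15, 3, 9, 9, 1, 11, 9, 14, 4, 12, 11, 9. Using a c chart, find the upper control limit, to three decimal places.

17.498

c̄ = (8 + 5 + 9 + 12 + 8 + 7 + 15 + 3 + 9 + 9 + 1 + 11 + 9 + 14 + 4 + 12 + 11 + 9) / 18 = 156 / 18 = 8.6667
UCL = c̄ + 3√c̄ = 8.6667 + 3 × √8.6667 = 8.6667 + 3 × 2.9439 = 17.4984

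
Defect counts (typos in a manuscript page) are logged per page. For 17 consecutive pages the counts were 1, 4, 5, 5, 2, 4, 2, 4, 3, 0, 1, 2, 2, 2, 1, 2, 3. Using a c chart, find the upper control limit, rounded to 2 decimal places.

7.30

c̄ = (1 + 4 + 5 + 5 + 2 + 4 + 2 + 4 + 3 + 0 + 1 + 2 + 2 + 2 + 1 + 2 + 3) / 17 = 43 / 17 = 2.5294
UCL = c̄ + 3√c̄ = 2.5294 + 3 × √2.5294 = 2.5294 + 3 × 1.5904 = 7.3006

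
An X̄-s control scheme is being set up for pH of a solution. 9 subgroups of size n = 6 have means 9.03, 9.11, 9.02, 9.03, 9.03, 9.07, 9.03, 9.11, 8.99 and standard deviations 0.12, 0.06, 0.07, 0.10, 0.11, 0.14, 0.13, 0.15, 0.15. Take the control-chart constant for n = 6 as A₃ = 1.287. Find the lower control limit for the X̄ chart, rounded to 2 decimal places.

X̄̄ = (9.03 + 9.11 + 9.02 + 9.03 + 9.03 + 9.07 + 9.03 + 9.11 + 8.99) / 9 = 9.0467
s̄ = (0.12 + 0.06 + 0.07 + 0.10 + 0.11 + 0.14 + 0.13 + 0.15 + 0.15) / 9 = 0.1144
LCL = X̄̄ − A₃·s̄ = 9.0467 − 1.287 × 0.1144 = 8.8994

8.90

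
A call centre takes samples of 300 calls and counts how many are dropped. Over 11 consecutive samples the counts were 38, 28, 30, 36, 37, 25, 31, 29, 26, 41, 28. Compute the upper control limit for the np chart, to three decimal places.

p̄ = Σdᵢ / (k·n) = 349 / (11 × 300) = 0.10576
UCL = np̄ + 3·√(np̄(1−p̄)) = 31.7273 + 3 × √(31.7273×0.89424) = 31.7273 + 3 × 5.3265 = 47.7068

47.707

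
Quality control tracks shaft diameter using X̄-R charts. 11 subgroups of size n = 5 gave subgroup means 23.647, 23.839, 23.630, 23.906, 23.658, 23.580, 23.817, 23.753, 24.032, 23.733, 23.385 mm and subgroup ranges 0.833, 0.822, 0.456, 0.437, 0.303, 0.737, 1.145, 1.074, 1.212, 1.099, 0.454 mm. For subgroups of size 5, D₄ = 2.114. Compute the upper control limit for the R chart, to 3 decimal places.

1.647

R̄ = (0.833 + 0.822 + 0.456 + 0.437 + 0.303 + 0.737 + 1.145 + 1.074 + 1.212 + 1.099 + 0.454) / 11 = 8.5720 / 11 = 0.7793
UCL_R = D₄·R̄ = 2.114 × 0.7793 = 1.6474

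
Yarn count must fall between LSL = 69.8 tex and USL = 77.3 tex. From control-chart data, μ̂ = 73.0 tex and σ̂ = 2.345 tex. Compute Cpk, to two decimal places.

Cpu = (USL − μ̂) / (3σ̂) = (77.3 − 73.0) / (3 × 2.345) = 0.6112; Cpl = (μ̂ − LSL) / (3σ̂) = (73.0 − 69.8) / (3 × 2.345) = 0.4549; Cpk = min(Cpu, Cpl) = 0.4549

0.45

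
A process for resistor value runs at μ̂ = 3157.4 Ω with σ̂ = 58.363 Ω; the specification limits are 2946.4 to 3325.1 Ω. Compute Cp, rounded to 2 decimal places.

Cp = (USL − LSL) / (6σ̂) = (3325.1 − 2946.4) / (6 × 58.363) = 378.7000 / 350.1780 = 1.0815

1.08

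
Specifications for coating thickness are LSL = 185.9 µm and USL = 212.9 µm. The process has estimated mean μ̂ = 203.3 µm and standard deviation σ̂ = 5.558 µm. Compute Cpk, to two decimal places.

Cpu = (USL − μ̂) / (3σ̂) = (212.9 − 203.3) / (3 × 5.558) = 0.5757; Cpl = (μ̂ − LSL) / (3σ̂) = (203.3 − 185.9) / (3 × 5.558) = 1.0435; Cpk = min(Cpu, Cpl) = 0.5757

0.58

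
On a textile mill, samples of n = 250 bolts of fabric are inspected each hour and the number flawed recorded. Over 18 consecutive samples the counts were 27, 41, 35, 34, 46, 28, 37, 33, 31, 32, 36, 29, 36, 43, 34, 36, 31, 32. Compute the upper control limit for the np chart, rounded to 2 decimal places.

50.86

p̄ = Σdᵢ / (k·n) = 621 / (18 × 250) = 0.13800
UCL = np̄ + 3·√(np̄(1−p̄)) = 34.5000 + 3 × √(34.5000×0.86200) = 34.5000 + 3 × 5.4533 = 50.8600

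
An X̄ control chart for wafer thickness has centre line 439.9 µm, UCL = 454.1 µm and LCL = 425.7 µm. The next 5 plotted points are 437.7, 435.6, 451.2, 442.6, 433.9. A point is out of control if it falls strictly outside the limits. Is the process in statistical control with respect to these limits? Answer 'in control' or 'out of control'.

in control

All 5 points lie within [425.7, 454.1].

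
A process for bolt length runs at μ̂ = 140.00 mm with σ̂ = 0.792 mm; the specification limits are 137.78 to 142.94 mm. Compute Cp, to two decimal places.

Cp = (USL − LSL) / (6σ̂) = (142.94 − 137.78) / (6 × 0.792) = 5.1600 / 4.7520 = 1.0859

1.09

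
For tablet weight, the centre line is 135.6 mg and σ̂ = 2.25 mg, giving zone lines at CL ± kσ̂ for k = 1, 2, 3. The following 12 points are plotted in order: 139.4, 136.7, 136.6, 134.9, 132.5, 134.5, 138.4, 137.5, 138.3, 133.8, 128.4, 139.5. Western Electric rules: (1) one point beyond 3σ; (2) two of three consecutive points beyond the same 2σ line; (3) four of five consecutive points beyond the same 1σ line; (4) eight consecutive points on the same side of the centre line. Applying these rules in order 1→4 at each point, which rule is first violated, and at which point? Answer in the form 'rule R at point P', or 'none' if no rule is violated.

rule 1 at point 11

Zone of each point (C = within 1σ̂, B = 1σ̂–2σ̂, A = 2σ̂–3σ̂, * = beyond 3σ̂; sign = side of CL): 1:+B, 2:+C, 3:+C, 4:-C, 5:-B, 6:-C, 7:+B, 8:+C, 9:+B, 10:-C, 11:-*, 12:+B
Rule 1 (one point beyond the 3σ limits) is satisfied at point 11.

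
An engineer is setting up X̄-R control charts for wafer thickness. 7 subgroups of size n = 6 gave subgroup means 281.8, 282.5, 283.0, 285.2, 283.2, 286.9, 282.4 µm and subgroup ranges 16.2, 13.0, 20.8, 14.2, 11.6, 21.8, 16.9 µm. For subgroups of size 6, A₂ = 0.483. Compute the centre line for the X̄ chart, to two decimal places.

283.57

X̄̄ = (281.8 + 282.5 + 283.0 + 285.2 + 283.2 + 286.9 + 282.4) / 7 = 1985.0000 / 7 = 283.5714
CL = X̄̄ = 283.5714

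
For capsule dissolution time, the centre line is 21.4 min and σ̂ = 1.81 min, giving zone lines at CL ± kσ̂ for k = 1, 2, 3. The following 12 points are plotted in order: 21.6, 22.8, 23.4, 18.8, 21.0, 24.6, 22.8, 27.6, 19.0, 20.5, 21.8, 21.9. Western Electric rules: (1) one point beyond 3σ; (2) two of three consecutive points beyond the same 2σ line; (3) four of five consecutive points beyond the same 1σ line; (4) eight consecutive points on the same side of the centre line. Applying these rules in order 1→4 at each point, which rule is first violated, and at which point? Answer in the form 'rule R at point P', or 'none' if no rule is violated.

rule 1 at point 8

Zone of each point (C = within 1σ̂, B = 1σ̂–2σ̂, A = 2σ̂–3σ̂, * = beyond 3σ̂; sign = side of CL): 1:+C, 2:+C, 3:+B, 4:-B, 5:-C, 6:+B, 7:+C, 8:+*, 9:-B, 10:-C, 11:+C, 12:+C
Rule 1 (one point beyond the 3σ limits) is satisfied at point 8.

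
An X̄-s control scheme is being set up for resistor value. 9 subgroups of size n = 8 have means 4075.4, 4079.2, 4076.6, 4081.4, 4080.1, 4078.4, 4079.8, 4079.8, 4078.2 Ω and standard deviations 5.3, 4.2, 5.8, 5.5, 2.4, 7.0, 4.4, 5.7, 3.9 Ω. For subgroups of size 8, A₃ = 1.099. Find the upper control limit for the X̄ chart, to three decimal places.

X̄̄ = (4075.4 + 4079.2 + 4076.6 + 4081.4 + 4080.1 + 4078.4 + 4079.8 + 4079.8 + 4078.2) / 9 = 4078.7667
s̄ = (5.3 + 4.2 + 5.8 + 5.5 + 2.4 + 7.0 + 4.4 + 5.7 + 3.9) / 9 = 4.9111
UCL = X̄̄ + A₃·s̄ = 4078.7667 + 1.099 × 4.9111 = 4084.1640

4084.164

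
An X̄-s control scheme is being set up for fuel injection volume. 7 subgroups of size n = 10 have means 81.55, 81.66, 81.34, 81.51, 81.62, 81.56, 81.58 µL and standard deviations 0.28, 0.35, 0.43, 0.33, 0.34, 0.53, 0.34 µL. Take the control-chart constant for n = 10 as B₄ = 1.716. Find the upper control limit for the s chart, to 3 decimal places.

s̄ = (0.28 + 0.35 + 0.43 + 0.33 + 0.34 + 0.53 + 0.34) / 7 = 0.3714
UCL_s = B₄·s̄ = 1.716 × 0.3714 = 0.6374

0.637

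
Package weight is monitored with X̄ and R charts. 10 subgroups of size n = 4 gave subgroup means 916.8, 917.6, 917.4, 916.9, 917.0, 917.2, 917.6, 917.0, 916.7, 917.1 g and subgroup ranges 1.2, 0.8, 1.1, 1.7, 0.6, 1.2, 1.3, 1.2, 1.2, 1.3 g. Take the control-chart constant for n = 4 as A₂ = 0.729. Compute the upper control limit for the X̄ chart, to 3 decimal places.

X̄̄ = (916.8 + 917.6 + 917.4 + 916.9 + 917.0 + 917.2 + 917.6 + 917.0 + 916.7 + 917.1) / 10 = 9171.3000 / 10 = 917.1300
R̄ = (1.2 + 0.8 + 1.1 + 1.7 + 0.6 + 1.2 + 1.3 + 1.2 + 1.2 + 1.3) / 10 = 11.6000 / 10 = 1.1600
UCL = X̄̄ + A₂·R̄ = 917.1300 + 0.729 × 1.1600 = 917.9756

917.976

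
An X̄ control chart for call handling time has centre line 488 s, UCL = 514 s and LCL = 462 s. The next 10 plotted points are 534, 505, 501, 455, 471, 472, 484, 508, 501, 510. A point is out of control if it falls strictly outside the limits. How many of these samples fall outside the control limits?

2

Compare each point to [462, 514]: sample 1 = 534 > UCL; sample 4 = 455 < LCL.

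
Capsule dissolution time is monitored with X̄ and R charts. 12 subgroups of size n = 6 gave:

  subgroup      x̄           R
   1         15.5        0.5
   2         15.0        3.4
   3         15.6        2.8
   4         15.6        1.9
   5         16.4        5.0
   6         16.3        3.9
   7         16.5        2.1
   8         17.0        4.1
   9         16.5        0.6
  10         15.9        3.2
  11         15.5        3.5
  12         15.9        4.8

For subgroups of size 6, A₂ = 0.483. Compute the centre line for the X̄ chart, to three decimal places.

X̄̄ = (15.5 + 15.0 + 15.6 + 15.6 + 16.4 + 16.3 + 16.5 + 17.0 + 16.5 + 15.9 + 15.5 + 15.9) / 12 = 191.7000 / 12 = 15.9750
CL = X̄̄ = 15.9750

15.975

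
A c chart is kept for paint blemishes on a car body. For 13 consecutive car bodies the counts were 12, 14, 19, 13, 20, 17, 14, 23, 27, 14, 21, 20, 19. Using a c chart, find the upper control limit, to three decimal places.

30.624

c̄ = (12 + 14 + 19 + 13 + 20 + 17 + 14 + 23 + 27 + 14 + 21 + 20 + 19) / 13 = 233 / 13 = 17.9231
UCL = c̄ + 3√c̄ = 17.9231 + 3 × √17.9231 = 17.9231 + 3 × 4.2336 = 30.6238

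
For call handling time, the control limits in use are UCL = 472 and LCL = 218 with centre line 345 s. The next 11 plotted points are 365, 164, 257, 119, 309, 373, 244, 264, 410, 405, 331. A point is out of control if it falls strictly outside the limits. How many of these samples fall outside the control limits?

2

Compare each point to [218, 472]: sample 2 = 164 < LCL; sample 4 = 119 < LCL.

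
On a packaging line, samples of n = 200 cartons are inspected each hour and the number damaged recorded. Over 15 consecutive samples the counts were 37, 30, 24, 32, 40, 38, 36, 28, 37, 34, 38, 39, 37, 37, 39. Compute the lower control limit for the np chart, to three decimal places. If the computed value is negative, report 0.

18.934

p̄ = Σdᵢ / (k·n) = 526 / (15 × 200) = 0.17533
LCL = np̄ − 3·√(np̄(1−p̄)) = 35.0667 − 3 × 5.3776 = 18.9339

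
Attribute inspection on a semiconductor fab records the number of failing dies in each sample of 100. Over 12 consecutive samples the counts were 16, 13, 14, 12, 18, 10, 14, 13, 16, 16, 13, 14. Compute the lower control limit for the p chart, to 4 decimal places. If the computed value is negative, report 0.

0.0365

p̄ = Σdᵢ / (k·n) = 169 / (12 × 100) = 0.14083
LCL = p̄ − 3·√(p̄(1−p̄)/n) = 0.14083 − 3 × 0.03478 = 0.03648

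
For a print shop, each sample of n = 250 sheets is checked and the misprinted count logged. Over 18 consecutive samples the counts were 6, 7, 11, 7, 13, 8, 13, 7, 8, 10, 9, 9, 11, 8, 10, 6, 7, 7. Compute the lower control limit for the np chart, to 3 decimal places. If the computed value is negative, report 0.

p̄ = Σdᵢ / (k·n) = 157 / (18 × 250) = 0.03489
LCL = np̄ − 3·√(np̄(1−p̄)) = 8.7222 − 3 × 2.9014 = 0.0181

0.018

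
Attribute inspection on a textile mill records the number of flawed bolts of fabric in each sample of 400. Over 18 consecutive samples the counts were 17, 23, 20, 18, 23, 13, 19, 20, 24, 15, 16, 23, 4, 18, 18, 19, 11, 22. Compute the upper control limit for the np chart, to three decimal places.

30.364

p̄ = Σdᵢ / (k·n) = 323 / (18 × 400) = 0.04486
UCL = np̄ + 3·√(np̄(1−p̄)) = 17.9444 + 3 × √(17.9444×0.95514) = 17.9444 + 3 × 4.1400 = 30.3644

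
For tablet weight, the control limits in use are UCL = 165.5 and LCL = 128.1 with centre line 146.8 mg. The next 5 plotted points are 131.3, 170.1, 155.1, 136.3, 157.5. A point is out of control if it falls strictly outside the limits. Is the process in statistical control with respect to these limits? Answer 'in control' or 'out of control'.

Compare each point to [128.1, 165.5]: sample 2 = 170.1 > UCL.

out of control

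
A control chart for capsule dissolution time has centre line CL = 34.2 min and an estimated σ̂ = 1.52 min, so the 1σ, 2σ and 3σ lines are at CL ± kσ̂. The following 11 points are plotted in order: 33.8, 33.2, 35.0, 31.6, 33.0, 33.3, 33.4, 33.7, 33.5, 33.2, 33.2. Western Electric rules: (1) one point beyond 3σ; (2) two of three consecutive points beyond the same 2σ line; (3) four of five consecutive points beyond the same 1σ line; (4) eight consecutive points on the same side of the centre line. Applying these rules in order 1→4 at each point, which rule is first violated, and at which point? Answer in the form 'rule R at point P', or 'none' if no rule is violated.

Zone of each point (C = within 1σ̂, B = 1σ̂–2σ̂, A = 2σ̂–3σ̂, * = beyond 3σ̂; sign = side of CL): 1:-C, 2:-C, 3:+C, 4:-B, 5:-C, 6:-C, 7:-C, 8:-C, 9:-C, 10:-C, 11:-C
Rule 4 (eight consecutive points on the same side of the centre line) is satisfied at point 11.

rule 4 at point 11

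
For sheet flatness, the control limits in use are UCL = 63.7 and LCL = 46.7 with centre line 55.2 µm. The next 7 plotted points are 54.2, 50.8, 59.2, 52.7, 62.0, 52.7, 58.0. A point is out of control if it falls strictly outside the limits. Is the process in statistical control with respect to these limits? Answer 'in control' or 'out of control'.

in control

All 7 points lie within [46.7, 63.7].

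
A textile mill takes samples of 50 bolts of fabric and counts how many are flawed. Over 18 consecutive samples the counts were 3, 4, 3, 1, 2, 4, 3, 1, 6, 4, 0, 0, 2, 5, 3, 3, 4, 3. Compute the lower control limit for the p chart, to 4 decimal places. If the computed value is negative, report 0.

0.0000

p̄ = Σdᵢ / (k·n) = 51 / (18 × 50) = 0.05667
LCL = p̄ − 3·√(p̄(1−p̄)/n) = 0.05667 − 3 × 0.03270 = -0.04143 → 0 (negative, so LCL = 0)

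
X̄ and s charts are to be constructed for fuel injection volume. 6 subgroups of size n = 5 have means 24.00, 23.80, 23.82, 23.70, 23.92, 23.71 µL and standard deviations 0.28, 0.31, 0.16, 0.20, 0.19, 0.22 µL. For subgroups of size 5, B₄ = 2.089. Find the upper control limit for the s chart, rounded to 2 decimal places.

s̄ = (0.28 + 0.31 + 0.16 + 0.20 + 0.19 + 0.22) / 6 = 0.2267
UCL_s = B₄·s̄ = 2.089 × 0.2267 = 0.4735

0.47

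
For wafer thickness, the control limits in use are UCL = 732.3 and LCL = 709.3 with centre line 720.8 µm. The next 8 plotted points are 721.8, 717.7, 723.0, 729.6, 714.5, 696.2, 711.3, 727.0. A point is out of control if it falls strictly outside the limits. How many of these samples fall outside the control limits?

Compare each point to [709.3, 732.3]: sample 6 = 696.2 < LCL.

1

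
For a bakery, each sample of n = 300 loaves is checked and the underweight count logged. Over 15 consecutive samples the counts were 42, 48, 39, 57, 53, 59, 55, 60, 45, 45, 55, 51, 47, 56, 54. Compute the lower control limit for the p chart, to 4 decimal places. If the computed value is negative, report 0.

0.1051

p̄ = Σdᵢ / (k·n) = 766 / (15 × 300) = 0.17022
LCL = p̄ − 3·√(p̄(1−p̄)/n) = 0.17022 − 3 × 0.02170 = 0.10513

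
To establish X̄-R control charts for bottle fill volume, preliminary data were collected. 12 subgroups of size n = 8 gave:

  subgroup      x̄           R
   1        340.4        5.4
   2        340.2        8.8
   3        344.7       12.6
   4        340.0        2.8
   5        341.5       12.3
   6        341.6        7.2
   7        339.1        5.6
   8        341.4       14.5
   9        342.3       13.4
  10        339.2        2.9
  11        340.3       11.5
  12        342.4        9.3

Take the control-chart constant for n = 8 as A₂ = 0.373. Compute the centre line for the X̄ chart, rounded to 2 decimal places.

341.09

X̄̄ = (340.4 + 340.2 + 344.7 + 340.0 + 341.5 + 341.6 + 339.1 + 341.4 + 342.3 + 339.2 + 340.3 + 342.4) / 12 = 4093.1000 / 12 = 341.0917
CL = X̄̄ = 341.0917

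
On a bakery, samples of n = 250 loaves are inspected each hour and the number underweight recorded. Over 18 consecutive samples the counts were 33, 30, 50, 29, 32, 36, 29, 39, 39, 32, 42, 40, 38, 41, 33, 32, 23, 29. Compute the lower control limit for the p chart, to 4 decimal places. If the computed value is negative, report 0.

0.0736

p̄ = Σdᵢ / (k·n) = 627 / (18 × 250) = 0.13933
LCL = p̄ − 3·√(p̄(1−p̄)/n) = 0.13933 − 3 × 0.02190 = 0.07363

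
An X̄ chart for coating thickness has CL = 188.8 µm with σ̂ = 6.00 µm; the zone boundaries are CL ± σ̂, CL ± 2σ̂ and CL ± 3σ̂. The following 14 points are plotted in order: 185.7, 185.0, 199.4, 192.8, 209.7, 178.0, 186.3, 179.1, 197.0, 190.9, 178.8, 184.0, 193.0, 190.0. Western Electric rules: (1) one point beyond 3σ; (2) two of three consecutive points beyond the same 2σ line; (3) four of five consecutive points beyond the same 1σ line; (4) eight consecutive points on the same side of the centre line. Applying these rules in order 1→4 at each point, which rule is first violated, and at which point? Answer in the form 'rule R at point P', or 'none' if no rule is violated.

Zone of each point (C = within 1σ̂, B = 1σ̂–2σ̂, A = 2σ̂–3σ̂, * = beyond 3σ̂; sign = side of CL): 1:-C, 2:-C, 3:+B, 4:+C, 5:+*, 6:-B, 7:-C, 8:-B, 9:+B, 10:+C, 11:-B, 12:-C, 13:+C, 14:+C
Rule 1 (one point beyond the 3σ limits) is satisfied at point 5.

rule 1 at point 5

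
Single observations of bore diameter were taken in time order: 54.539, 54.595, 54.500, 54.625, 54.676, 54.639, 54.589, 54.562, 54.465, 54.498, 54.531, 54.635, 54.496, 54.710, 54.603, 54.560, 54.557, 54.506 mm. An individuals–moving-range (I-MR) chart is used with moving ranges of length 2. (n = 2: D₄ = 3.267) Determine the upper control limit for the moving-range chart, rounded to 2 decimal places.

Moving ranges: 0.056, 0.095, 0.125, 0.051, 0.037, 0.050, 0.027, 0.097, 0.033, 0.033, 0.104, 0.139, 0.214, 0.107, 0.043, 0.003, 0.051; M̄R̄ = 1.2650 / 17 = 0.0744
UCL_MR = D₄·M̄R̄ = 3.267 × 0.0744 = 0.2431

0.24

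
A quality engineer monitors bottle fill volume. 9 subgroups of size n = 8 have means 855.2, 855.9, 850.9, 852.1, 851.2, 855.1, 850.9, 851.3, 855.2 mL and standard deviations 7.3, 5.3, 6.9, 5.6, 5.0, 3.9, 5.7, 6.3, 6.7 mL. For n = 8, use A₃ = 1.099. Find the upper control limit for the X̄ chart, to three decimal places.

859.524

X̄̄ = (855.2 + 855.9 + 850.9 + 852.1 + 851.2 + 855.1 + 850.9 + 851.3 + 855.2) / 9 = 853.0889
s̄ = (7.3 + 5.3 + 6.9 + 5.6 + 5.0 + 3.9 + 5.7 + 6.3 + 6.7) / 9 = 5.8556
UCL = X̄̄ + A₃·s̄ = 853.0889 + 1.099 × 5.8556 = 859.5241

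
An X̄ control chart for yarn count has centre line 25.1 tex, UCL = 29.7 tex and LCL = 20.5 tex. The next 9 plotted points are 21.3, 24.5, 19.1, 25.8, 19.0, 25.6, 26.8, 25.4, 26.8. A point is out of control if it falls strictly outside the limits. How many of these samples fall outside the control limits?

2

Compare each point to [20.5, 29.7]: sample 3 = 19.1 < LCL; sample 5 = 19.0 < LCL.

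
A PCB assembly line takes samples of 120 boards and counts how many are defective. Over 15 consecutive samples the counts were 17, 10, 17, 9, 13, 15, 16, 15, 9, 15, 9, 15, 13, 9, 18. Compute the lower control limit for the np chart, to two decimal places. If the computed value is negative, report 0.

3.01

p̄ = Σdᵢ / (k·n) = 200 / (15 × 120) = 0.11111
LCL = np̄ − 3·√(np̄(1−p̄)) = 13.3333 − 3 × 3.4427 = 3.0054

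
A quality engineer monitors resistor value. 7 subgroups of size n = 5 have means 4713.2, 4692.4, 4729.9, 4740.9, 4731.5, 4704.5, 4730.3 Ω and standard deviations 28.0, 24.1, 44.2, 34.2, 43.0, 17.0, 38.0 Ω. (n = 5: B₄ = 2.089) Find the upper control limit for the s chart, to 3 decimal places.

68.191

s̄ = (28.0 + 24.1 + 44.2 + 34.2 + 43.0 + 17.0 + 38.0) / 7 = 32.6429
UCL_s = B₄·s̄ = 2.089 × 32.6429 = 68.1909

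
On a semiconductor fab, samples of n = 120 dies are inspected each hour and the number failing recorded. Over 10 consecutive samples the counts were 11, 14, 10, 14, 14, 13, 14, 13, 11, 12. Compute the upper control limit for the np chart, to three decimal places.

p̄ = Σdᵢ / (k·n) = 126 / (10 × 120) = 0.10500
UCL = np̄ + 3·√(np̄(1−p̄)) = 12.6000 + 3 × √(12.6000×0.89500) = 12.6000 + 3 × 3.3581 = 22.6744

22.674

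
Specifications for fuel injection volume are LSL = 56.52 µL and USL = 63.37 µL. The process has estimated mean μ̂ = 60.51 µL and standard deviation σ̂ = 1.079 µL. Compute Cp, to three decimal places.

Cp = (USL − LSL) / (6σ̂) = (63.37 − 56.52) / (6 × 1.079) = 6.8500 / 6.4740 = 1.0581

1.058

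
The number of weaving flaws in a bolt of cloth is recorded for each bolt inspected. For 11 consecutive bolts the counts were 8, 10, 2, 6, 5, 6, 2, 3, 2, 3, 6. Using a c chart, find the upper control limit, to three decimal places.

11.403

c̄ = (8 + 10 + 2 + 6 + 5 + 6 + 2 + 3 + 2 + 3 + 6) / 11 = 53 / 11 = 4.8182
UCL = c̄ + 3√c̄ = 4.8182 + 3 × √4.8182 = 4.8182 + 3 × 2.1950 = 11.4033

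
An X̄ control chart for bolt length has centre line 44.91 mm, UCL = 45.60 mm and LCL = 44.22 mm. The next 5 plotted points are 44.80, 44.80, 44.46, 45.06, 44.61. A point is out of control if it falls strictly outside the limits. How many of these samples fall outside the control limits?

0

All 5 points lie within [44.22, 45.60].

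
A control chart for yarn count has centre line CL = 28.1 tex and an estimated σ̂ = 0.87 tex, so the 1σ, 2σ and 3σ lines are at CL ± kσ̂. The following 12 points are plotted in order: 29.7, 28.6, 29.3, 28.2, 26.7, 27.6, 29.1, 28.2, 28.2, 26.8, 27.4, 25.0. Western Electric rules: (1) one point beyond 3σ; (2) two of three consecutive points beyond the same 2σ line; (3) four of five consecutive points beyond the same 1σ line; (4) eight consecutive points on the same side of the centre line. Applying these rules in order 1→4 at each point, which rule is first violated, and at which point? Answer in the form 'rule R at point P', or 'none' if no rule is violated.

Zone of each point (C = within 1σ̂, B = 1σ̂–2σ̂, A = 2σ̂–3σ̂, * = beyond 3σ̂; sign = side of CL): 1:+B, 2:+C, 3:+B, 4:+C, 5:-B, 6:-C, 7:+B, 8:+C, 9:+C, 10:-B, 11:-C, 12:-*
Rule 1 (one point beyond the 3σ limits) is satisfied at point 12.

rule 1 at point 12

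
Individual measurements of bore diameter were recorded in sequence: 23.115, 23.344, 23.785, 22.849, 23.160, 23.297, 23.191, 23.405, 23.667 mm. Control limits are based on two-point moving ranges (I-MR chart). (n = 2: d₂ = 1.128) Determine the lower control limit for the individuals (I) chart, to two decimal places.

X̄ = (23.115 + 23.344 + 23.785 + 22.849 + 23.160 + 23.297 + 23.191 + 23.405 + 23.667) / 9 = 23.3126
Moving ranges: 0.229, 0.441, 0.936, 0.311, 0.137, 0.106, 0.214, 0.262; M̄R̄ = 2.6360 / 8 = 0.3295
LCL = X̄ − 3·M̄R̄/d₂ = 23.3126 − 3 × 0.3295 / 1.128 = 22.4362

22.44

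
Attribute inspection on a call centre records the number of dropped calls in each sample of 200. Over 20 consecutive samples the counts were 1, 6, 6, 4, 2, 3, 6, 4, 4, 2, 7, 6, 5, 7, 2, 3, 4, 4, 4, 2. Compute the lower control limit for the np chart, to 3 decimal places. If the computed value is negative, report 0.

p̄ = Σdᵢ / (k·n) = 82 / (20 × 200) = 0.02050
LCL = np̄ − 3·√(np̄(1−p̄)) = 4.1000 − 3 × 2.0040 = -1.9120 → 0 (negative, so LCL = 0)

0.000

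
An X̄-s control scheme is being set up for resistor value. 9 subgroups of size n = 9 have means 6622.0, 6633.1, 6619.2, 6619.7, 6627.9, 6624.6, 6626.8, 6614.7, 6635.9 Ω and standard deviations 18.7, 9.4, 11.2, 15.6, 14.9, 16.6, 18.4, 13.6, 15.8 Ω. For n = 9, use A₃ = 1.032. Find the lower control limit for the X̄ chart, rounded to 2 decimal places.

X̄̄ = (6622.0 + 6633.1 + 6619.2 + 6619.7 + 6627.9 + 6624.6 + 6626.8 + 6614.7 + 6635.9) / 9 = 6624.8778
s̄ = (18.7 + 9.4 + 11.2 + 15.6 + 14.9 + 16.6 + 18.4 + 13.6 + 15.8) / 9 = 14.9111
LCL = X̄̄ − A₃·s̄ = 6624.8778 − 1.032 × 14.9111 = 6609.4895

6609.49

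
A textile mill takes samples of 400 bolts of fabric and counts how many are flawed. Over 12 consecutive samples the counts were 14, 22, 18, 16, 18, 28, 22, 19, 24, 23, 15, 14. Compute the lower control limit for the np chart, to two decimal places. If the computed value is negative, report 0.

6.52

p̄ = Σdᵢ / (k·n) = 233 / (12 × 400) = 0.04854
LCL = np̄ − 3·√(np̄(1−p̄)) = 19.4167 − 3 × 4.2982 = 6.5222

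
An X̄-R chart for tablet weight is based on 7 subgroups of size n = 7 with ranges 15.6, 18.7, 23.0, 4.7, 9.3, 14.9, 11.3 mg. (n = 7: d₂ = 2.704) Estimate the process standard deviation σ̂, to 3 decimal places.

R̄ = (15.6 + 18.7 + 23.0 + 4.7 + 9.3 + 14.9 + 11.3) / 7 = 13.9286
σ̂ = R̄ / d₂ = 13.9286 / 2.704 = 5.1511

5.151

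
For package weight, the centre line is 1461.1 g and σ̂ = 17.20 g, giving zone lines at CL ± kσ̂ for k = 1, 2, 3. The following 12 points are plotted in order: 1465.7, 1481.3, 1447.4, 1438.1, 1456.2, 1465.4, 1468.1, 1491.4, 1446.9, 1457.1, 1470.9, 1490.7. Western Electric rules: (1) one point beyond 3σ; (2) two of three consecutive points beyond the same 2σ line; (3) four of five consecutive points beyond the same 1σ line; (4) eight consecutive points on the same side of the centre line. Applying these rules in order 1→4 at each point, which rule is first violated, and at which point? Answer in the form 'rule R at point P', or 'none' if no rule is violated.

none

Zone of each point (C = within 1σ̂, B = 1σ̂–2σ̂, A = 2σ̂–3σ̂, * = beyond 3σ̂; sign = side of CL): 1:+C, 2:+B, 3:-C, 4:-B, 5:-C, 6:+C, 7:+C, 8:+B, 9:-C, 10:-C, 11:+C, 12:+B
No rule fires across all 12 points.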